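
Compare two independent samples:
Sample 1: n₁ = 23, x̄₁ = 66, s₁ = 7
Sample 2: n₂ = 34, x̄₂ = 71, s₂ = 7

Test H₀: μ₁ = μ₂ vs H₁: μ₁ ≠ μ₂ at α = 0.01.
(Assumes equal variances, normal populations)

Pooled variance: s²_p = [22×7² + 33×7²]/(55) = 49.0000
s_p = 7.0000
SE = s_p×√(1/n₁ + 1/n₂) = 7.0000×√(1/23 + 1/34) = 1.8899
t = (x̄₁ - x̄₂)/SE = (66 - 71)/1.8899 = -2.6456
df = 55, t-critical = ±2.668
Decision: fail to reject H₀

Answer: t = -2.6456, fail to reject H₀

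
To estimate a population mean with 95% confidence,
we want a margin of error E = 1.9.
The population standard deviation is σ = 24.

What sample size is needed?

Answer: n = 613

Derivation:
z_0.025 = 1.960
n = (z×σ/E)² = (1.960×24/1.9)²
n = 612.9534
Round up: n = 613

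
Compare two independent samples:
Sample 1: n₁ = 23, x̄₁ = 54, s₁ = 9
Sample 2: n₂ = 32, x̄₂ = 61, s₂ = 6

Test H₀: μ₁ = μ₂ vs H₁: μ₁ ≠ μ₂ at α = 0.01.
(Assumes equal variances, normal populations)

Pooled variance: s²_p = [22×9² + 31×6²]/(53) = 54.6792
s_p = 7.3945
SE = s_p×√(1/n₁ + 1/n₂) = 7.3945×√(1/23 + 1/32) = 2.0214
t = (x̄₁ - x̄₂)/SE = (54 - 61)/2.0214 = -3.4629
df = 53, t-critical = ±2.672
Decision: reject H₀

Answer: t = -3.4629, reject H₀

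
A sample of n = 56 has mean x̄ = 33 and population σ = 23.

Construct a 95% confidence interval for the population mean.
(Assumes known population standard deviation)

Answer: (26.9759, 39.0241)

Derivation:
Confidence level: 95%, α = 0.05
z_0.025 = 1.960
SE = σ/√n = 23/√56 = 3.0735
Margin of error = 1.960 × 3.0735 = 6.0241
CI: x̄ ± margin = 33 ± 6.0241
CI: (26.9759, 39.0241)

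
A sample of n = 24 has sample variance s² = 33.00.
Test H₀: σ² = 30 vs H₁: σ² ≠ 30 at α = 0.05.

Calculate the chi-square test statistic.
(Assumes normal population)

df = n - 1 = 23
χ² = (n-1)s²/σ₀² = 23×33.00/30 = 25.3000
Critical values: χ²_{0.975,23} = 11.689, χ²_{0.025,23} = 38.076
Rejection region: χ² < 11.689 or χ² > 38.076
Decision: fail to reject H₀

Answer: χ² = 25.3000, fail to reject H₀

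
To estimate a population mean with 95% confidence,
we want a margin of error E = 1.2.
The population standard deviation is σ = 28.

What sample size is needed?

z_0.025 = 1.960
n = (z×σ/E)² = (1.960×28/1.2)²
n = 2091.5378
Round up: n = 2092

Answer: n = 2092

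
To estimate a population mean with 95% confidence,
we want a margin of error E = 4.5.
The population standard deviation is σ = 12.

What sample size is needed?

z_0.025 = 1.960
n = (z×σ/E)² = (1.960×12/4.5)²
n = 27.3180
Round up: n = 28

Answer: n = 28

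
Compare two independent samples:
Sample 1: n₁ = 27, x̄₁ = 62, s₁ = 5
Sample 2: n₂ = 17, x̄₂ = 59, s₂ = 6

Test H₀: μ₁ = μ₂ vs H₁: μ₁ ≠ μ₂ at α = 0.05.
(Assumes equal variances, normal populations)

Pooled variance: s²_p = [26×5² + 16×6²]/(42) = 29.1905
s_p = 5.4028
SE = s_p×√(1/n₁ + 1/n₂) = 5.4028×√(1/27 + 1/17) = 1.6728
t = (x̄₁ - x̄₂)/SE = (62 - 59)/1.6728 = 1.7934
df = 42, t-critical = ±2.018
Decision: fail to reject H₀

Answer: t = 1.7934, fail to reject H₀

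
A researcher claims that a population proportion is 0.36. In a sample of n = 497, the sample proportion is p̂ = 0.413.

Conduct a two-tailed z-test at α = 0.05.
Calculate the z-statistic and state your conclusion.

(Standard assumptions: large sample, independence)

H₀: p = 0.36, H₁: p ≠ 0.36
Standard error: SE = √(p₀(1-p₀)/n) = √(0.36×0.64/497) = 0.021531
z-statistic: z = (p̂ - p₀)/SE = (0.413 - 0.36)/0.021531 = 2.4616
Critical value: z_0.025 = ±1.960
p-value = 0.0138
Decision: reject H₀ at α = 0.05

Answer: z = 2.4616, reject H₀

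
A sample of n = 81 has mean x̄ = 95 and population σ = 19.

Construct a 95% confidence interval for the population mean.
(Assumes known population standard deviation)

Answer: (90.8622, 99.1378)

Derivation:
Confidence level: 95%, α = 0.05
z_0.025 = 1.960
SE = σ/√n = 19/√81 = 2.1111
Margin of error = 1.960 × 2.1111 = 4.1378
CI: x̄ ± margin = 95 ± 4.1378
CI: (90.8622, 99.1378)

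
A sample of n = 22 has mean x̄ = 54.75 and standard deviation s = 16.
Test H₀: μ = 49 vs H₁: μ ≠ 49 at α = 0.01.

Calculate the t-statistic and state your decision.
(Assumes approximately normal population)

df = n - 1 = 21
SE = s/√n = 16/√22 = 3.4112
t = (x̄ - μ₀)/SE = (54.75 - 49)/3.4112 = 1.6856
Critical value: t_{0.005,21} = ±2.831
p-value ≈ 0.1067
Decision: fail to reject H₀

Answer: t = 1.6856, fail to reject H₀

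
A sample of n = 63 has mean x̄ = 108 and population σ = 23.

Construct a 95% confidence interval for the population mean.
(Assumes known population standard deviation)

Answer: (102.3205, 113.6795)

Derivation:
Confidence level: 95%, α = 0.05
z_0.025 = 1.960
SE = σ/√n = 23/√63 = 2.8977
Margin of error = 1.960 × 2.8977 = 5.6795
CI: x̄ ± margin = 108 ± 5.6795
CI: (102.3205, 113.6795)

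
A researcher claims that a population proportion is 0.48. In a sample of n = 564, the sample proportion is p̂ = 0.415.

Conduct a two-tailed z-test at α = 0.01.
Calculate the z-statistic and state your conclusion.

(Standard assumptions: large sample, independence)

H₀: p = 0.48, H₁: p ≠ 0.48
Standard error: SE = √(p₀(1-p₀)/n) = √(0.48×0.52/564) = 0.021037
z-statistic: z = (p̂ - p₀)/SE = (0.415 - 0.48)/0.021037 = -3.0898
Critical value: z_0.005 = ±2.576
p-value = 0.0020
Decision: reject H₀ at α = 0.01

Answer: z = -3.0898, reject H₀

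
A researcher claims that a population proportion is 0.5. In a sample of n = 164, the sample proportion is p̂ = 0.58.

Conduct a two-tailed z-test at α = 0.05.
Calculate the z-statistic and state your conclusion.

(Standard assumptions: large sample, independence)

Answer: z = 2.0490, reject H₀

Derivation:
H₀: p = 0.5, H₁: p ≠ 0.5
Standard error: SE = √(p₀(1-p₀)/n) = √(0.5×0.5/164) = 0.039043
z-statistic: z = (p̂ - p₀)/SE = (0.58 - 0.5)/0.039043 = 2.0490
Critical value: z_0.025 = ±1.960
p-value = 0.0405
Decision: reject H₀ at α = 0.05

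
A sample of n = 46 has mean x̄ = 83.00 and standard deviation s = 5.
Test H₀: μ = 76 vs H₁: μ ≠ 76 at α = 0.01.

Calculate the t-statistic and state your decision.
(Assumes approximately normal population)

df = n - 1 = 45
SE = s/√n = 5/√46 = 0.7372
t = (x̄ - μ₀)/SE = (83.00 - 76)/0.7372 = 9.4954
Critical value: t_{0.005,45} = ±2.690
p-value < 0.0001
Decision: reject H₀

Answer: t = 9.4954, reject H₀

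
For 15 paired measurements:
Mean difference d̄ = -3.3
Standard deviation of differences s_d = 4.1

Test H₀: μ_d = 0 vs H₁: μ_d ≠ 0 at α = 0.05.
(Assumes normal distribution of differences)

Answer: t = -3.1173, reject H₀

Derivation:
df = n - 1 = 14
SE = s_d/√n = 4.1/√15 = 1.0586
t = d̄/SE = -3.3/1.0586 = -3.1173
Critical value: t_{0.025,14} = ±2.145
p-value ≈ 0.0076
Decision: reject H₀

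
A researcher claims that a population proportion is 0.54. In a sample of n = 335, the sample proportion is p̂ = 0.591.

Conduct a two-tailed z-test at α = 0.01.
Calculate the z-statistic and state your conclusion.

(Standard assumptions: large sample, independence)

Answer: z = 1.8729, fail to reject H₀

Derivation:
H₀: p = 0.54, H₁: p ≠ 0.54
Standard error: SE = √(p₀(1-p₀)/n) = √(0.54×0.46/335) = 0.027230
z-statistic: z = (p̂ - p₀)/SE = (0.591 - 0.54)/0.027230 = 1.8729
Critical value: z_0.005 = ±2.576
p-value = 0.0611
Decision: fail to reject H₀ at α = 0.01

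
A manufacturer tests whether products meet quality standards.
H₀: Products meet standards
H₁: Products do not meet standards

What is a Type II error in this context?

Type I error: rejecting H₀ when it is actually true (false positive).
Type II error: failing to reject H₀ when H₁ is actually true (false negative).

Answer: Accepting products as meeting standards when they don't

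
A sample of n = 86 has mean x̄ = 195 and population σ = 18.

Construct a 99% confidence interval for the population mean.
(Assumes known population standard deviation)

Confidence level: 99%, α = 0.01
z_0.005 = 2.576
SE = σ/√n = 18/√86 = 1.9410
Margin of error = 2.576 × 1.9410 = 5.0000
CI: x̄ ± margin = 195 ± 5.0000
CI: (190.0000, 200.0000)

Answer: (190.0000, 200.0000)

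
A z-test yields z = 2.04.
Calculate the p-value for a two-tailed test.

Answer: p-value ≈ 0.0414

Derivation:
For z = 2.04:
p = 2×P(Z > |2.04|) = 2×(1 - Φ(2.04)) = 0.0414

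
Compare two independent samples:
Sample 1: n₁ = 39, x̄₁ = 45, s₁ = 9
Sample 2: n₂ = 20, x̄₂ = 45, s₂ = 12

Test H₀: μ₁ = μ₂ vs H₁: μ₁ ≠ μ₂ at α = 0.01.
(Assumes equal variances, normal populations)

Pooled variance: s²_p = [38×9² + 19×12²]/(57) = 102.0000
s_p = 10.0995
SE = s_p×√(1/n₁ + 1/n₂) = 10.0995×√(1/39 + 1/20) = 2.7777
t = (x̄₁ - x̄₂)/SE = (45 - 45)/2.7777 = 0.0000
df = 57, t-critical = ±2.665
Decision: fail to reject H₀

Answer: t = 0.0000, fail to reject H₀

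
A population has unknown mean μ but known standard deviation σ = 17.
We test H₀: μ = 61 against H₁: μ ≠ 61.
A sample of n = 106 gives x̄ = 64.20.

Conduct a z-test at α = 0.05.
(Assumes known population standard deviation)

Answer: z = 1.9380, fail to reject H₀

Derivation:
Standard error: SE = σ/√n = 17/√106 = 1.6512
z-statistic: z = (x̄ - μ₀)/SE = (64.20 - 61)/1.6512 = 1.9380
Critical value: ±1.960
p-value = 0.0526
Decision: fail to reject H₀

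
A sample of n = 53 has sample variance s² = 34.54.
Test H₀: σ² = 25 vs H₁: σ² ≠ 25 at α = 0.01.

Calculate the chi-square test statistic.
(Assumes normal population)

Answer: χ² = 71.8432, fail to reject H₀

Derivation:
df = n - 1 = 52
χ² = (n-1)s²/σ₀² = 52×34.54/25 = 71.8432
Critical values: χ²_{0.995,52} = 29.481, χ²_{0.005,52} = 82.001
Rejection region: χ² < 29.481 or χ² > 82.001
Decision: fail to reject H₀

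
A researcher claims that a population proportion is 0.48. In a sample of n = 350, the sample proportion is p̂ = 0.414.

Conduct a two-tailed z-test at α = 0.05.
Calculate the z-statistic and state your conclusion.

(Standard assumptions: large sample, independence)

Answer: z = -2.4714, reject H₀

Derivation:
H₀: p = 0.48, H₁: p ≠ 0.48
Standard error: SE = √(p₀(1-p₀)/n) = √(0.48×0.52/350) = 0.026705
z-statistic: z = (p̂ - p₀)/SE = (0.414 - 0.48)/0.026705 = -2.4714
Critical value: z_0.025 = ±1.960
p-value = 0.0135
Decision: reject H₀ at α = 0.05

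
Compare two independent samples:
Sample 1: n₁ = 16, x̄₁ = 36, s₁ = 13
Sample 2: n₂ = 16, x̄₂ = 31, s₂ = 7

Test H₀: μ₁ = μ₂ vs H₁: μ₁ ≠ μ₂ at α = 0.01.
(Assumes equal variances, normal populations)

Answer: t = 1.3546, fail to reject H₀

Derivation:
Pooled variance: s²_p = [15×13² + 15×7²]/(30) = 109.0000
s_p = 10.4403
SE = s_p×√(1/n₁ + 1/n₂) = 10.4403×√(1/16 + 1/16) = 3.6912
t = (x̄₁ - x̄₂)/SE = (36 - 31)/3.6912 = 1.3546
df = 30, t-critical = ±2.750
Decision: fail to reject H₀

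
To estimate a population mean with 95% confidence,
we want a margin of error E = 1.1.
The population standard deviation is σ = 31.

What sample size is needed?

z_0.025 = 1.960
n = (z×σ/E)² = (1.960×31/1.1)²
n = 3051.0559
Round up: n = 3052

Answer: n = 3052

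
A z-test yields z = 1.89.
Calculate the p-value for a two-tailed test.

Answer: p-value ≈ 0.0588

Derivation:
For z = 1.89:
p = 2×P(Z > |1.89|) = 2×(1 - Φ(1.89)) = 0.0588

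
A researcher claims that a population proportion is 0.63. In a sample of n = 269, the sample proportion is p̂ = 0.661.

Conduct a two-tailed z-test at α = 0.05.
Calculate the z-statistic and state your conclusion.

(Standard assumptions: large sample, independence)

Answer: z = 1.0531, fail to reject H₀

Derivation:
H₀: p = 0.63, H₁: p ≠ 0.63
Standard error: SE = √(p₀(1-p₀)/n) = √(0.63×0.37/269) = 0.029437
z-statistic: z = (p̂ - p₀)/SE = (0.661 - 0.63)/0.029437 = 1.0531
Critical value: z_0.025 = ±1.960
p-value = 0.2923
Decision: fail to reject H₀ at α = 0.05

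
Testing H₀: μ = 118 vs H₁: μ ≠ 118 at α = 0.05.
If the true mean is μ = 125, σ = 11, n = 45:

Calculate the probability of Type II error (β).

SE = σ/√n = 11/√45 = 1.6398
Critical values: μ₀ ± z_0.025×SE = 118 ± 1.960×1.6398
Acceptance region: (114.7860, 121.2140)
Under H₁ (μ = 125): z_high = (121.2140 - 125)/1.6398 = -2.3088, z_low = (114.7860 - 125)/1.6398 = -6.2288
β = P(not reject | H₁) = Φ(-2.3088) - Φ(-6.2288) ≈ 0.0105

Answer: β ≈ 0.0105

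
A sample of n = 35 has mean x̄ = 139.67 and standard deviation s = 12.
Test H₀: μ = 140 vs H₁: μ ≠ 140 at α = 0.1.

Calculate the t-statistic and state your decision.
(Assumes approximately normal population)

df = n - 1 = 34
SE = s/√n = 12/√35 = 2.0284
t = (x̄ - μ₀)/SE = (139.67 - 140)/2.0284 = -0.1627
Critical value: t_{0.05,34} = ±1.691
p-value ≈ 0.8717
Decision: fail to reject H₀

Answer: t = -0.1627, fail to reject H₀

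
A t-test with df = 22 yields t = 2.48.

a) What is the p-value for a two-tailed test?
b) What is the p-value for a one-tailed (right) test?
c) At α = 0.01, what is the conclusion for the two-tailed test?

Answer: a) 0.0213, b) 0.0106, c) fail to reject H₀

Derivation:
Using t-distribution with df = 22:
a) Two-tailed: p = 2×P(T > 2.48) = 0.0213
b) One-tailed: p = P(T > 2.48) = 0.0106
c) 0.0213 ≥ 0.01, fail to reject H₀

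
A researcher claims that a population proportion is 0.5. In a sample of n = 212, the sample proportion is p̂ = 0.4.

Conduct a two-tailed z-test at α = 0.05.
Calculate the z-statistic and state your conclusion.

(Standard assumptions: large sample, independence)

Answer: z = -2.9121, reject H₀

Derivation:
H₀: p = 0.5, H₁: p ≠ 0.5
Standard error: SE = √(p₀(1-p₀)/n) = √(0.5×0.5/212) = 0.034340
z-statistic: z = (p̂ - p₀)/SE = (0.4 - 0.5)/0.034340 = -2.9121
Critical value: z_0.025 = ±1.960
p-value = 0.0036
Decision: reject H₀ at α = 0.05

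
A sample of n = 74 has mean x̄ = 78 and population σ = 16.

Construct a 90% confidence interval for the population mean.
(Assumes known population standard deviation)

Answer: (74.9403, 81.0597)

Derivation:
Confidence level: 90%, α = 0.1
z_0.05 = 1.645
SE = σ/√n = 16/√74 = 1.8600
Margin of error = 1.645 × 1.8600 = 3.0597
CI: x̄ ± margin = 78 ± 3.0597
CI: (74.9403, 81.0597)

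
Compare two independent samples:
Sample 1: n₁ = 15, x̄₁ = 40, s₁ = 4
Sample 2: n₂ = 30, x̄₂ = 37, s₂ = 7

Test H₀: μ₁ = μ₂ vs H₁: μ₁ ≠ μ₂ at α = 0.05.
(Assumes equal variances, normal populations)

Pooled variance: s²_p = [14×4² + 29×7²]/(43) = 38.2558
s_p = 6.1851
SE = s_p×√(1/n₁ + 1/n₂) = 6.1851×√(1/15 + 1/30) = 1.9559
t = (x̄₁ - x̄₂)/SE = (40 - 37)/1.9559 = 1.5338
df = 43, t-critical = ±2.017
Decision: fail to reject H₀

Answer: t = 1.5338, fail to reject H₀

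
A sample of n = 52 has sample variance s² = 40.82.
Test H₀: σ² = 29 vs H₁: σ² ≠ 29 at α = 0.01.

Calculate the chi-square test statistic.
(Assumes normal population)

Answer: χ² = 71.7869, fail to reject H₀

Derivation:
df = n - 1 = 51
χ² = (n-1)s²/σ₀² = 51×40.82/29 = 71.7869
Critical values: χ²_{0.995,51} = 28.735, χ²_{0.005,51} = 80.747
Rejection region: χ² < 28.735 or χ² > 80.747
Decision: fail to reject H₀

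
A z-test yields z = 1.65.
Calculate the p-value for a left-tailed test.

Answer: p-value ≈ 0.9505

Derivation:
For z = 1.65:
p = P(Z < 1.65) = Φ(1.65) = 0.9505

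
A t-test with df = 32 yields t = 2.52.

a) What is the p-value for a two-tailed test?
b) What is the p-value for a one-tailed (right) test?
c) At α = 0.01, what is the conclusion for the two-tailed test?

Using t-distribution with df = 32:
a) Two-tailed: p = 2×P(T > 2.52) = 0.0169
b) One-tailed: p = P(T > 2.52) = 0.0085
c) 0.0169 ≥ 0.01, fail to reject H₀

Answer: a) 0.0169, b) 0.0085, c) fail to reject H₀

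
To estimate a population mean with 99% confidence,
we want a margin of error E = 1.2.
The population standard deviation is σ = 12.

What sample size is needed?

z_0.005 = 2.576
n = (z×σ/E)² = (2.576×12/1.2)²
n = 663.5776
Round up: n = 664

Answer: n = 664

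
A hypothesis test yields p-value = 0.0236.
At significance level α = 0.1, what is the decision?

Answer: reject H₀

Derivation:
Compare p-value to α:
0.0236 < 0.1
Decision: reject H₀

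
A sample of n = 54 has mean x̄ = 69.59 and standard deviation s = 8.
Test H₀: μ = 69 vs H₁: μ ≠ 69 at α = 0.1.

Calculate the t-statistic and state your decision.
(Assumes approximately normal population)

df = n - 1 = 53
SE = s/√n = 8/√54 = 1.0887
t = (x̄ - μ₀)/SE = (69.59 - 69)/1.0887 = 0.5419
Critical value: t_{0.05,53} = ±1.674
p-value ≈ 0.5902
Decision: fail to reject H₀

Answer: t = 0.5419, fail to reject H₀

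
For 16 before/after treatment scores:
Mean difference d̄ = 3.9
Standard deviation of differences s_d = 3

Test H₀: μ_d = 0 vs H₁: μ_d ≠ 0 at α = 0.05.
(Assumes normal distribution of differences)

Answer: t = 5.2000, reject H₀

Derivation:
df = n - 1 = 15
SE = s_d/√n = 3/√16 = 0.7500
t = d̄/SE = 3.9/0.7500 = 5.2000
Critical value: t_{0.025,15} = ±2.131
p-value ≈ 0.0001
Decision: reject H₀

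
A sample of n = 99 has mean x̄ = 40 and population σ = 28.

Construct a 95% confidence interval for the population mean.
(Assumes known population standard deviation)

Confidence level: 95%, α = 0.05
z_0.025 = 1.960
SE = σ/√n = 28/√99 = 2.8141
Margin of error = 1.960 × 2.8141 = 5.5156
CI: x̄ ± margin = 40 ± 5.5156
CI: (34.4844, 45.5156)

Answer: (34.4844, 45.5156)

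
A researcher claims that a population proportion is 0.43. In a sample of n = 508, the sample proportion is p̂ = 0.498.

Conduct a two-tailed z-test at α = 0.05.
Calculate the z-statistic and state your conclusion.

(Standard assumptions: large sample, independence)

H₀: p = 0.43, H₁: p ≠ 0.43
Standard error: SE = √(p₀(1-p₀)/n) = √(0.43×0.57/508) = 0.021965
z-statistic: z = (p̂ - p₀)/SE = (0.498 - 0.43)/0.021965 = 3.0958
Critical value: z_0.025 = ±1.960
p-value = 0.0020
Decision: reject H₀ at α = 0.05

Answer: z = 3.0958, reject H₀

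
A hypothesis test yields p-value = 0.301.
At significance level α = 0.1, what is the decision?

Compare p-value to α:
0.301 ≥ 0.1
Decision: fail to reject H₀

Answer: fail to reject H₀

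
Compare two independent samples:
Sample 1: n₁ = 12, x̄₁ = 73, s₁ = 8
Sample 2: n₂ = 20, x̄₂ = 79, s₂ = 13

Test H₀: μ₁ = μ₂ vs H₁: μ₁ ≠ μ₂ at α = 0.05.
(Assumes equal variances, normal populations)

Pooled variance: s²_p = [11×8² + 19×13²]/(30) = 130.5000
s_p = 11.4237
SE = s_p×√(1/n₁ + 1/n₂) = 11.4237×√(1/12 + 1/20) = 4.1713
t = (x̄₁ - x̄₂)/SE = (73 - 79)/4.1713 = -1.4384
df = 30, t-critical = ±2.042
Decision: fail to reject H₀

Answer: t = -1.4384, fail to reject H₀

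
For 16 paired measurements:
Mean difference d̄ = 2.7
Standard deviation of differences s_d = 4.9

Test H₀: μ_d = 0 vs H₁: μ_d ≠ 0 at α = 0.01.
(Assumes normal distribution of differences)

df = n - 1 = 15
SE = s_d/√n = 4.9/√16 = 1.2250
t = d̄/SE = 2.7/1.2250 = 2.2041
Critical value: t_{0.005,15} = ±2.947
p-value ≈ 0.0436
Decision: fail to reject H₀

Answer: t = 2.2041, fail to reject H₀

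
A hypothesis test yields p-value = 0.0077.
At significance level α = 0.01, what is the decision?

Compare p-value to α:
0.0077 < 0.01
Decision: reject H₀

Answer: reject H₀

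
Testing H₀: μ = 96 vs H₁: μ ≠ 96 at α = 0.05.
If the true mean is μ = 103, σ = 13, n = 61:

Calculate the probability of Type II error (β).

SE = σ/√n = 13/√61 = 1.6645
Critical values: μ₀ ± z_0.025×SE = 96 ± 1.960×1.6645
Acceptance region: (92.7376, 99.2624)
Under H₁ (μ = 103): z_high = (99.2624 - 103)/1.6645 = -2.2455, z_low = (92.7376 - 103)/1.6645 = -6.1655
β = P(not reject | H₁) = Φ(-2.2455) - Φ(-6.1655) ≈ 0.0124

Answer: β ≈ 0.0124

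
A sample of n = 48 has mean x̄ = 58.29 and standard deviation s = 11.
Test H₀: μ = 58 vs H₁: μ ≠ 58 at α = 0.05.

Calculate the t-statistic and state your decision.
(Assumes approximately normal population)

df = n - 1 = 47
SE = s/√n = 11/√48 = 1.5877
t = (x̄ - μ₀)/SE = (58.29 - 58)/1.5877 = 0.1827
Critical value: t_{0.025,47} = ±2.012
p-value ≈ 0.8558
Decision: fail to reject H₀

Answer: t = 0.1827, fail to reject H₀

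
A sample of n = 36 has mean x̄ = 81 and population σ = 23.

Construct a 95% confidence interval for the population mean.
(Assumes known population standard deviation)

Answer: (73.4867, 88.5133)

Derivation:
Confidence level: 95%, α = 0.05
z_0.025 = 1.960
SE = σ/√n = 23/√36 = 3.8333
Margin of error = 1.960 × 3.8333 = 7.5133
CI: x̄ ± margin = 81 ± 7.5133
CI: (73.4867, 88.5133)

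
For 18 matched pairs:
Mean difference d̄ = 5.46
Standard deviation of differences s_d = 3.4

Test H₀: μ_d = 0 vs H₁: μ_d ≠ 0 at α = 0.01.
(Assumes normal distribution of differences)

Answer: t = 6.8131, reject H₀

Derivation:
df = n - 1 = 17
SE = s_d/√n = 3.4/√18 = 0.8014
t = d̄/SE = 5.46/0.8014 = 6.8131
Critical value: t_{0.005,17} = ±2.898
p-value < 0.0001
Decision: reject H₀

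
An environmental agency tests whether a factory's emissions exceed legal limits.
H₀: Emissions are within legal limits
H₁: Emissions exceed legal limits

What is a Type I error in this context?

Answer: Citing a compliant factory for excess emissions

Derivation:
Type I error: rejecting H₀ when it is actually true (false positive).
Type II error: failing to reject H₀ when H₁ is actually true (false negative).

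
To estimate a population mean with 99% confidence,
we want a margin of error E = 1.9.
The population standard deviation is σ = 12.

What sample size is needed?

z_0.005 = 2.576
n = (z×σ/E)² = (2.576×12/1.9)²
n = 264.6958
Round up: n = 265

Answer: n = 265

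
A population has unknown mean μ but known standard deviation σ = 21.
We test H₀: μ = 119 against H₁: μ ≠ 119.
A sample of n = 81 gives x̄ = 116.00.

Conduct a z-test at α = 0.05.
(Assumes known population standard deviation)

Standard error: SE = σ/√n = 21/√81 = 2.3333
z-statistic: z = (x̄ - μ₀)/SE = (116.00 - 119)/2.3333 = -1.2857
Critical value: ±1.960
p-value = 0.1985
Decision: fail to reject H₀

Answer: z = -1.2857, fail to reject H₀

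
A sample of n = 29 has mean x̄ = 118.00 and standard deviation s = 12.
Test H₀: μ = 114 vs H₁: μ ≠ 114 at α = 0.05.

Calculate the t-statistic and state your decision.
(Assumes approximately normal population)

df = n - 1 = 28
SE = s/√n = 12/√29 = 2.2283
t = (x̄ - μ₀)/SE = (118.00 - 114)/2.2283 = 1.7951
Critical value: t_{0.025,28} = ±2.048
p-value ≈ 0.0834
Decision: fail to reject H₀

Answer: t = 1.7951, fail to reject H₀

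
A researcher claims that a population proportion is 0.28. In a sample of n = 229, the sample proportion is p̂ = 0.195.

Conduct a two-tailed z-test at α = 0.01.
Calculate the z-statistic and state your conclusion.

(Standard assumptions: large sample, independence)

H₀: p = 0.28, H₁: p ≠ 0.28
Standard error: SE = √(p₀(1-p₀)/n) = √(0.28×0.72/229) = 0.029671
z-statistic: z = (p̂ - p₀)/SE = (0.195 - 0.28)/0.029671 = -2.8648
Critical value: z_0.005 = ±2.576
p-value = 0.0042
Decision: reject H₀ at α = 0.01

Answer: z = -2.8648, reject H₀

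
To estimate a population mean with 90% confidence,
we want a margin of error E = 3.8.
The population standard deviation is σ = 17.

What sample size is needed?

Answer: n = 55

Derivation:
z_0.05 = 1.645
n = (z×σ/E)² = (1.645×17/3.8)²
n = 54.1580
Round up: n = 55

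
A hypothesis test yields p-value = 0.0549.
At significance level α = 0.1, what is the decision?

Answer: reject H₀

Derivation:
Compare p-value to α:
0.0549 < 0.1
Decision: reject H₀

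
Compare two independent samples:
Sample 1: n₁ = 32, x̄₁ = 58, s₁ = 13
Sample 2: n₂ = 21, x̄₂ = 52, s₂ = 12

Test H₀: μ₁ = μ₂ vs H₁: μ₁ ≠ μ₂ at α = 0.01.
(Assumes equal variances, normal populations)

Answer: t = 1.6933, fail to reject H₀

Derivation:
Pooled variance: s²_p = [31×13² + 20×12²]/(51) = 159.1961
s_p = 12.6173
SE = s_p×√(1/n₁ + 1/n₂) = 12.6173×√(1/32 + 1/21) = 3.5434
t = (x̄₁ - x̄₂)/SE = (58 - 52)/3.5434 = 1.6933
df = 51, t-critical = ±2.676
Decision: fail to reject H₀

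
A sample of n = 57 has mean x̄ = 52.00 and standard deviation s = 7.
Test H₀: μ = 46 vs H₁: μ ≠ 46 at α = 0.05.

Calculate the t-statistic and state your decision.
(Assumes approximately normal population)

df = n - 1 = 56
SE = s/√n = 7/√57 = 0.9272
t = (x̄ - μ₀)/SE = (52.00 - 46)/0.9272 = 6.4711
Critical value: t_{0.025,56} = ±2.003
p-value < 0.0001
Decision: reject H₀

Answer: t = 6.4711, reject H₀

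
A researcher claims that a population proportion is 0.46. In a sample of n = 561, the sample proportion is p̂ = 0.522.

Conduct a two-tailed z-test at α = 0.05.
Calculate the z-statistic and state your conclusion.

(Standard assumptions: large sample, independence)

Answer: z = 2.9465, reject H₀

Derivation:
H₀: p = 0.46, H₁: p ≠ 0.46
Standard error: SE = √(p₀(1-p₀)/n) = √(0.46×0.54/561) = 0.021042
z-statistic: z = (p̂ - p₀)/SE = (0.522 - 0.46)/0.021042 = 2.9465
Critical value: z_0.025 = ±1.960
p-value = 0.0032
Decision: reject H₀ at α = 0.05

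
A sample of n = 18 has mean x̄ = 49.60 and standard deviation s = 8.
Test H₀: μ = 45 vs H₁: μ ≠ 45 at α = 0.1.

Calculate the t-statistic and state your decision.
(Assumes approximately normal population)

Answer: t = 2.4395, reject H₀

Derivation:
df = n - 1 = 17
SE = s/√n = 8/√18 = 1.8856
t = (x̄ - μ₀)/SE = (49.60 - 45)/1.8856 = 2.4395
Critical value: t_{0.05,17} = ±1.740
p-value ≈ 0.0260
Decision: reject H₀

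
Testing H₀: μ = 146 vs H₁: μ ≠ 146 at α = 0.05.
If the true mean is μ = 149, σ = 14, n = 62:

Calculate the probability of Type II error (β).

Answer: β ≈ 0.6073

Derivation:
SE = σ/√n = 14/√62 = 1.7780
Critical values: μ₀ ± z_0.025×SE = 146 ± 1.960×1.7780
Acceptance region: (142.5151, 149.4849)
Under H₁ (μ = 149): z_high = (149.4849 - 149)/1.7780 = 0.2727, z_low = (142.5151 - 149)/1.7780 = -3.6473
β = P(not reject | H₁) = Φ(0.2727) - Φ(-3.6473) ≈ 0.6073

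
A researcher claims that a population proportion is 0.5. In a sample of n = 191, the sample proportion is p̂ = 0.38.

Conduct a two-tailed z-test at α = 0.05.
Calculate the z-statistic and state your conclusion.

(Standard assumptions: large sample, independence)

Answer: z = -3.3168, reject H₀

Derivation:
H₀: p = 0.5, H₁: p ≠ 0.5
Standard error: SE = √(p₀(1-p₀)/n) = √(0.5×0.5/191) = 0.036179
z-statistic: z = (p̂ - p₀)/SE = (0.38 - 0.5)/0.036179 = -3.3168
Critical value: z_0.025 = ±1.960
p-value = 0.0009
Decision: reject H₀ at α = 0.05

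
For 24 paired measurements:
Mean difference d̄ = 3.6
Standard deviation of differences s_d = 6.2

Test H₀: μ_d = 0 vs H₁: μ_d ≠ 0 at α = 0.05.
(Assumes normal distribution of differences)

df = n - 1 = 23
SE = s_d/√n = 6.2/√24 = 1.2656
t = d̄/SE = 3.6/1.2656 = 2.8445
Critical value: t_{0.025,23} = ±2.069
p-value ≈ 0.0092
Decision: reject H₀

Answer: t = 2.8445, reject H₀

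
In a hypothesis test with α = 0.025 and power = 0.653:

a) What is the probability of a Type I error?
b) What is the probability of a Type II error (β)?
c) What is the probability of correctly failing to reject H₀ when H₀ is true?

a) Type I error probability = α = 0.025
b) Power = P(reject H₀ | H₁ true) = 1 - β = 0.653, so Type II error probability = β = 1 - Power = 0.347
c) P(fail to reject H₀ | H₀ true) = 1 - α = 0.975

Answer: a) 0.025, b) 0.347, c) 0.975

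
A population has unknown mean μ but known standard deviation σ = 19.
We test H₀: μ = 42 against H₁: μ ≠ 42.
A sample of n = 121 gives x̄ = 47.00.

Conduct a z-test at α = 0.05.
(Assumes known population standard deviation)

Standard error: SE = σ/√n = 19/√121 = 1.7273
z-statistic: z = (x̄ - μ₀)/SE = (47.00 - 42)/1.7273 = 2.8947
Critical value: ±1.960
p-value = 0.0038
Decision: reject H₀

Answer: z = 2.8947, reject H₀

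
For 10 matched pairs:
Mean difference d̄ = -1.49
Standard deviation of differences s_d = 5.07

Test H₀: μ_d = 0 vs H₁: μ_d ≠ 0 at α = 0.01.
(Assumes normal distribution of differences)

df = n - 1 = 9
SE = s_d/√n = 5.07/√10 = 1.6033
t = d̄/SE = -1.49/1.6033 = -0.9293
Critical value: t_{0.005,9} = ±3.250
p-value ≈ 0.3770
Decision: fail to reject H₀

Answer: t = -0.9293, fail to reject H₀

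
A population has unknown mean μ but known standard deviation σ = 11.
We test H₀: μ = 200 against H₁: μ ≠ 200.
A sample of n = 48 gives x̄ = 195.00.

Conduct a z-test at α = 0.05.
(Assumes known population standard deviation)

Standard error: SE = σ/√n = 11/√48 = 1.5877
z-statistic: z = (x̄ - μ₀)/SE = (195.00 - 200)/1.5877 = -3.1492
Critical value: ±1.960
p-value = 0.0016
Decision: reject H₀

Answer: z = -3.1492, reject H₀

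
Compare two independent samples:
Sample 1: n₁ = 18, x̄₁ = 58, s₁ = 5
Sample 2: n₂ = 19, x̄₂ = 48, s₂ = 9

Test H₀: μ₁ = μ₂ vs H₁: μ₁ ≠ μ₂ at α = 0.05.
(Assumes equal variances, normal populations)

Pooled variance: s²_p = [17×5² + 18×9²]/(35) = 53.8000
s_p = 7.3348
SE = s_p×√(1/n₁ + 1/n₂) = 7.3348×√(1/18 + 1/19) = 2.4125
t = (x̄₁ - x̄₂)/SE = (58 - 48)/2.4125 = 4.1451
df = 35, t-critical = ±2.030
Decision: reject H₀

Answer: t = 4.1451, reject H₀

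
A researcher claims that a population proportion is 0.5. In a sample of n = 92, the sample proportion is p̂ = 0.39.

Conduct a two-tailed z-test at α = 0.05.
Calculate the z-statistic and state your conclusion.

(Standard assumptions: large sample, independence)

H₀: p = 0.5, H₁: p ≠ 0.5
Standard error: SE = √(p₀(1-p₀)/n) = √(0.5×0.5/92) = 0.052129
z-statistic: z = (p̂ - p₀)/SE = (0.39 - 0.5)/0.052129 = -2.1101
Critical value: z_0.025 = ±1.960
p-value = 0.0348
Decision: reject H₀ at α = 0.05

Answer: z = -2.1101, reject H₀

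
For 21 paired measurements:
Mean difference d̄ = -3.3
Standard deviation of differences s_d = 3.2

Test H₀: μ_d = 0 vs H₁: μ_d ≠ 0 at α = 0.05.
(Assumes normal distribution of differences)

Answer: t = -4.7258, reject H₀

Derivation:
df = n - 1 = 20
SE = s_d/√n = 3.2/√21 = 0.6983
t = d̄/SE = -3.3/0.6983 = -4.7258
Critical value: t_{0.025,20} = ±2.086
p-value ≈ 0.0001
Decision: reject H₀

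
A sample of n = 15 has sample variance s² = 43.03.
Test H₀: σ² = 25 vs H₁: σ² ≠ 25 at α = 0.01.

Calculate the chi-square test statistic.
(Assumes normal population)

df = n - 1 = 14
χ² = (n-1)s²/σ₀² = 14×43.03/25 = 24.0968
Critical values: χ²_{0.995,14} = 4.075, χ²_{0.005,14} = 31.319
Rejection region: χ² < 4.075 or χ² > 31.319
Decision: fail to reject H₀

Answer: χ² = 24.0968, fail to reject H₀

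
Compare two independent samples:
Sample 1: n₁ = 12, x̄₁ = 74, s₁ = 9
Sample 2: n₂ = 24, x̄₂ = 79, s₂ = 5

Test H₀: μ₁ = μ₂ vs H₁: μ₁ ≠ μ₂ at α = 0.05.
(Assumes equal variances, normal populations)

Answer: t = -2.1537, reject H₀

Derivation:
Pooled variance: s²_p = [11×9² + 23×5²]/(34) = 43.1176
s_p = 6.5664
SE = s_p×√(1/n₁ + 1/n₂) = 6.5664×√(1/12 + 1/24) = 2.3216
t = (x̄₁ - x̄₂)/SE = (74 - 79)/2.3216 = -2.1537
df = 34, t-critical = ±2.032
Decision: reject H₀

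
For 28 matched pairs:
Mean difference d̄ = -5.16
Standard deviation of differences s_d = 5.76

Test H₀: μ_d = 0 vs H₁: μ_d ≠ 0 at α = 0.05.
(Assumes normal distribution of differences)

df = n - 1 = 27
SE = s_d/√n = 5.76/√28 = 1.0885
t = d̄/SE = -5.16/1.0885 = -4.7405
Critical value: t_{0.025,27} = ±2.052
p-value ≈ 0.0001
Decision: reject H₀

Answer: t = -4.7405, reject H₀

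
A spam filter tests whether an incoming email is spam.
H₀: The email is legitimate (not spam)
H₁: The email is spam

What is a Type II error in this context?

Type I error (α): Rejecting H₀ when H₀ is true
Type II error (β): Failing to reject H₀ when H₁ is true

Answer: Letting a spam email through to the inbox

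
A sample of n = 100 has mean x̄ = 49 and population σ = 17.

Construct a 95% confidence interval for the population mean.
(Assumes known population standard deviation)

Answer: (45.6680, 52.3320)

Derivation:
Confidence level: 95%, α = 0.05
z_0.025 = 1.960
SE = σ/√n = 17/√100 = 1.7000
Margin of error = 1.960 × 1.7000 = 3.3320
CI: x̄ ± margin = 49 ± 3.3320
CI: (45.6680, 52.3320)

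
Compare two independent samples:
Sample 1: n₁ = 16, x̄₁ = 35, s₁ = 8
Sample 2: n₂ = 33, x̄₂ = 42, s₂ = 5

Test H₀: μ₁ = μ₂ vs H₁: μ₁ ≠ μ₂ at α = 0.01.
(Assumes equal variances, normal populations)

Answer: t = -3.7550, reject H₀

Derivation:
Pooled variance: s²_p = [15×8² + 32×5²]/(47) = 37.4468
s_p = 6.1194
SE = s_p×√(1/n₁ + 1/n₂) = 6.1194×√(1/16 + 1/33) = 1.8642
t = (x̄₁ - x̄₂)/SE = (35 - 42)/1.8642 = -3.7550
df = 47, t-critical = ±2.685
Decision: reject H₀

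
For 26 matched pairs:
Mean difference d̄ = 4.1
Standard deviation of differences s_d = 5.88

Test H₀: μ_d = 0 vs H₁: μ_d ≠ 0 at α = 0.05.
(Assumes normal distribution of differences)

df = n - 1 = 25
SE = s_d/√n = 5.88/√26 = 1.1532
t = d̄/SE = 4.1/1.1532 = 3.5553
Critical value: t_{0.025,25} = ±2.060
p-value ≈ 0.0015
Decision: reject H₀

Answer: t = 3.5553, reject H₀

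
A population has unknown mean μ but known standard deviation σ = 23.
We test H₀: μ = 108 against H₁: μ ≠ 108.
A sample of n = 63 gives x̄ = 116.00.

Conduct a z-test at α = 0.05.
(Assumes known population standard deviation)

Standard error: SE = σ/√n = 23/√63 = 2.8977
z-statistic: z = (x̄ - μ₀)/SE = (116.00 - 108)/2.8977 = 2.7608
Critical value: ±1.960
p-value = 0.0058
Decision: reject H₀

Answer: z = 2.7608, reject H₀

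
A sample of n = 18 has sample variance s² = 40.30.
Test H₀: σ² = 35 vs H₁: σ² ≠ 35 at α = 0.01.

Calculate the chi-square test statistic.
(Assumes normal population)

Answer: χ² = 19.5743, fail to reject H₀

Derivation:
df = n - 1 = 17
χ² = (n-1)s²/σ₀² = 17×40.30/35 = 19.5743
Critical values: χ²_{0.995,17} = 5.697, χ²_{0.005,17} = 35.718
Rejection region: χ² < 5.697 or χ² > 35.718
Decision: fail to reject H₀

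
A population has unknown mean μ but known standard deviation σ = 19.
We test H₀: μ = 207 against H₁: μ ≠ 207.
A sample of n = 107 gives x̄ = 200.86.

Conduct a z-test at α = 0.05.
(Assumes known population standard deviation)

Standard error: SE = σ/√n = 19/√107 = 1.8368
z-statistic: z = (x̄ - μ₀)/SE = (200.86 - 207)/1.8368 = -3.3428
Critical value: ±1.960
p-value = 0.0008
Decision: reject H₀

Answer: z = -3.3428, reject H₀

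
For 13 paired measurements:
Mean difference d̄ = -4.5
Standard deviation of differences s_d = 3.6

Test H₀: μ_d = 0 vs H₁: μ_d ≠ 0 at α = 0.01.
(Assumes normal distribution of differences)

df = n - 1 = 12
SE = s_d/√n = 3.6/√13 = 0.9985
t = d̄/SE = -4.5/0.9985 = -4.5068
Critical value: t_{0.005,12} = ±3.055
p-value ≈ 0.0007
Decision: reject H₀

Answer: t = -4.5068, reject H₀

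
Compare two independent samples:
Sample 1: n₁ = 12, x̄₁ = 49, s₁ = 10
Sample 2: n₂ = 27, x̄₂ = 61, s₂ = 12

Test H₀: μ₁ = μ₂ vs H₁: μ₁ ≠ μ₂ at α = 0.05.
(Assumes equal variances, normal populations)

Answer: t = -3.0229, reject H₀

Derivation:
Pooled variance: s²_p = [11×10² + 26×12²]/(37) = 130.9189
s_p = 11.4420
SE = s_p×√(1/n₁ + 1/n₂) = 11.4420×√(1/12 + 1/27) = 3.9697
t = (x̄₁ - x̄₂)/SE = (49 - 61)/3.9697 = -3.0229
df = 37, t-critical = ±2.026
Decision: reject H₀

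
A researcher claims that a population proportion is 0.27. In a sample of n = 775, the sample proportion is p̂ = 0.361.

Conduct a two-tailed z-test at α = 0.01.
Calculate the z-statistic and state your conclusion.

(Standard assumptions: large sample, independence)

H₀: p = 0.27, H₁: p ≠ 0.27
Standard error: SE = √(p₀(1-p₀)/n) = √(0.27×0.73/775) = 0.015947
z-statistic: z = (p̂ - p₀)/SE = (0.361 - 0.27)/0.015947 = 5.7064
Critical value: z_0.005 = ±2.576
p-value < 0.0001
Decision: reject H₀ at α = 0.01

Answer: z = 5.7064, reject H₀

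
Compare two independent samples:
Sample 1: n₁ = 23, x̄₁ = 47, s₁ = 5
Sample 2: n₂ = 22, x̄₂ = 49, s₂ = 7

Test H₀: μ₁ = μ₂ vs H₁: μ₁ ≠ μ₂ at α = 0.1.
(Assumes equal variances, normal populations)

Pooled variance: s²_p = [22×5² + 21×7²]/(43) = 36.7209
s_p = 6.0598
SE = s_p×√(1/n₁ + 1/n₂) = 6.0598×√(1/23 + 1/22) = 1.8071
t = (x̄₁ - x̄₂)/SE = (47 - 49)/1.8071 = -1.1067
df = 43, t-critical = ±1.681
Decision: fail to reject H₀

Answer: t = -1.1067, fail to reject H₀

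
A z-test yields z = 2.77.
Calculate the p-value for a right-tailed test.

For z = 2.77:
p = P(Z > 2.77) = 1 - Φ(2.77) = 0.0028

Answer: p-value ≈ 0.0028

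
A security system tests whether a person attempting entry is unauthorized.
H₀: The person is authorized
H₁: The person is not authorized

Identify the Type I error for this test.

Answer: Denying entry to an authorized person

Derivation:
Type I error (α): Rejecting H₀ when H₀ is true
Type II error (β): Failing to reject H₀ when H₁ is true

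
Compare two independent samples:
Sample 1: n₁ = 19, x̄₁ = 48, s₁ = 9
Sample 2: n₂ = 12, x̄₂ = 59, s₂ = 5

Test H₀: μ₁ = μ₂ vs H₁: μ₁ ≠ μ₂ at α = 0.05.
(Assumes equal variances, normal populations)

Pooled variance: s²_p = [18×9² + 11×5²]/(29) = 59.7586
s_p = 7.7304
SE = s_p×√(1/n₁ + 1/n₂) = 7.7304×√(1/19 + 1/12) = 2.8505
t = (x̄₁ - x̄₂)/SE = (48 - 59)/2.8505 = -3.8590
df = 29, t-critical = ±2.045
Decision: reject H₀

Answer: t = -3.8590, reject H₀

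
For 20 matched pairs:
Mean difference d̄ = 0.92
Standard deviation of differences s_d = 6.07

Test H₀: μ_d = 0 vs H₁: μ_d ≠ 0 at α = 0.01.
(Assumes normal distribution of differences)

Answer: t = 0.6778, fail to reject H₀

Derivation:
df = n - 1 = 19
SE = s_d/√n = 6.07/√20 = 1.3573
t = d̄/SE = 0.92/1.3573 = 0.6778
Critical value: t_{0.005,19} = ±2.861
p-value ≈ 0.5061
Decision: fail to reject H₀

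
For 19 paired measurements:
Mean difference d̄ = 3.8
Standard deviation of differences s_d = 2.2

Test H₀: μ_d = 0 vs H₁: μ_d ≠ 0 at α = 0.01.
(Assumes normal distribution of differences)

df = n - 1 = 18
SE = s_d/√n = 2.2/√19 = 0.5047
t = d̄/SE = 3.8/0.5047 = 7.5292
Critical value: t_{0.005,18} = ±2.878
p-value < 0.0001
Decision: reject H₀

Answer: t = 7.5292, reject H₀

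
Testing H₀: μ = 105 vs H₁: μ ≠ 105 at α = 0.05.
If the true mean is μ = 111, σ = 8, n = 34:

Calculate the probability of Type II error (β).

Answer: β ≈ 0.0079

Derivation:
SE = σ/√n = 8/√34 = 1.3720
Critical values: μ₀ ± z_0.025×SE = 105 ± 1.960×1.3720
Acceptance region: (102.3109, 107.6891)
Under H₁ (μ = 111): z_high = (107.6891 - 111)/1.3720 = -2.4132, z_low = (102.3109 - 111)/1.3720 = -6.3332
β = P(not reject | H₁) = Φ(-2.4132) - Φ(-6.3332) ≈ 0.0079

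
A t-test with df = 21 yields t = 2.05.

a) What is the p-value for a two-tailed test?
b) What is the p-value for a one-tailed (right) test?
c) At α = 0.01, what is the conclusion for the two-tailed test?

Answer: a) 0.0531, b) 0.0265, c) fail to reject H₀

Derivation:
Using t-distribution with df = 21:
a) Two-tailed: p = 2×P(T > 2.05) = 0.0531
b) One-tailed: p = P(T > 2.05) = 0.0265
c) 0.0531 ≥ 0.01, fail to reject H₀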